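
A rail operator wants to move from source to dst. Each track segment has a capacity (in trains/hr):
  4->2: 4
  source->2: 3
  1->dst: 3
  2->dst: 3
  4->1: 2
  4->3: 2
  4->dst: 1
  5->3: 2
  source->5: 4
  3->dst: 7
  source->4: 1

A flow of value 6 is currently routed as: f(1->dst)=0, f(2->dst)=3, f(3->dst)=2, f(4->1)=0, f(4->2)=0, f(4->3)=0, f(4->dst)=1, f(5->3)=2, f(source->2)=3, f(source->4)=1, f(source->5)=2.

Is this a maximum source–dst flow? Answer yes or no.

Residual reachable from source: {5, source}; dst is not reachable.
Saturated cut: source->4, source->2, 5->3 with total capacity 6 = current flow value. Flow is maximum.

Yes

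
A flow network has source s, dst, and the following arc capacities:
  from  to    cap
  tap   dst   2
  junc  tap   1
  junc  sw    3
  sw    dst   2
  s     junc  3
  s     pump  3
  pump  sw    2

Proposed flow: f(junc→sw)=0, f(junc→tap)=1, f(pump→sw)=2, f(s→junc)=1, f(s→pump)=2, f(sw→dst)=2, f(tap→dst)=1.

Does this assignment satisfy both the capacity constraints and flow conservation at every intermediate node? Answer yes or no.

Yes

Every edge has 0 ≤ f(e) ≤ cap(e).
At each intermediate node, inflow equals outflow.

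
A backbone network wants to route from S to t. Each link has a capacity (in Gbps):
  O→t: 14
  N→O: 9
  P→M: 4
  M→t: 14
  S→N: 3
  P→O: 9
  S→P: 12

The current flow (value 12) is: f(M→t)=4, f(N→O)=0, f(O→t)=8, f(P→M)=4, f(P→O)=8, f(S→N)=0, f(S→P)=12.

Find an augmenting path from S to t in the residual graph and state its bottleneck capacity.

S→N→O→t, bottleneck 3

Residual along S→N→O→t: S→N: 3, N→O: 9, O→t: 6.
Bottleneck = min = 3.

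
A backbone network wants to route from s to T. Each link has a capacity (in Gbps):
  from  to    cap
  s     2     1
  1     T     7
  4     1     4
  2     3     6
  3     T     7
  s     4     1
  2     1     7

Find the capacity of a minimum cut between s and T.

Max flow = 2 (via 2 augmenting paths).
In the residual at optimum, the set reachable from s is {s}.
Cut edges: s->4 (cap 1), s->2 (cap 1). Sum = 2.

2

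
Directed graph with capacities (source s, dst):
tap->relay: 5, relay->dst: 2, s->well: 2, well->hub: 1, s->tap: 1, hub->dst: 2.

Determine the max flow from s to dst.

Augment s->well->hub->dst: bottleneck 1. Total 1.
Augment s->tap->relay->dst: bottleneck 1. Total 2.
No augmenting path remains in the residual graph.

2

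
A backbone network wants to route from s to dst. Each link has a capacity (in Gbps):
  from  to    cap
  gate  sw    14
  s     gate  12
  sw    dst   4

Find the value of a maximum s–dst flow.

Augment s->gate->sw->dst: bottleneck 4. Total 4.
No augmenting path remains in the residual graph.

4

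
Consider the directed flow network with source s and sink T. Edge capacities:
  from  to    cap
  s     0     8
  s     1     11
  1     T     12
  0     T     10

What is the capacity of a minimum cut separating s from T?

19

Max flow = 19 (via 2 augmenting paths).
In the residual at optimum, the set reachable from s is {s}.
Cut edges: s->0 (cap 8), s->1 (cap 11). Sum = 19.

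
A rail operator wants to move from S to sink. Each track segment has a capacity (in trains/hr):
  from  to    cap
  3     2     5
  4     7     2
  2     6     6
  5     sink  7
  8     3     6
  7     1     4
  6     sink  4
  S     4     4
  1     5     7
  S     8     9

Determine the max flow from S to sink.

Augment S→8→3→2→6→sink: bottleneck 4. Total 4.
Augment S→4→7→1→5→sink: bottleneck 2. Total 6.
No augmenting path remains in the residual graph.

6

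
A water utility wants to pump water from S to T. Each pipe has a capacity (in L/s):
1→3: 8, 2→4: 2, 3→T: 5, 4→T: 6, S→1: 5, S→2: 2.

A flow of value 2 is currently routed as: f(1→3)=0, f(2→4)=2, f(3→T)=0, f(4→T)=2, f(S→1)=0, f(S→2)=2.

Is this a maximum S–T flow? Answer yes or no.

No

Residual path S→1→3→T has bottleneck 5 > 0.
Pushing 5 along it raises the flow to 7, so the given flow is not maximum.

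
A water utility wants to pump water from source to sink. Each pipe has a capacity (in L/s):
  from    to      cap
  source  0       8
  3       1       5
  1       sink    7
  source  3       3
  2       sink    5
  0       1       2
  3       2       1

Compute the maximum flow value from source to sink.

Augment source->0->1->sink: bottleneck 2. Total 2.
Augment source->3->1->sink: bottleneck 3. Total 5.
No augmenting path remains in the residual graph.

5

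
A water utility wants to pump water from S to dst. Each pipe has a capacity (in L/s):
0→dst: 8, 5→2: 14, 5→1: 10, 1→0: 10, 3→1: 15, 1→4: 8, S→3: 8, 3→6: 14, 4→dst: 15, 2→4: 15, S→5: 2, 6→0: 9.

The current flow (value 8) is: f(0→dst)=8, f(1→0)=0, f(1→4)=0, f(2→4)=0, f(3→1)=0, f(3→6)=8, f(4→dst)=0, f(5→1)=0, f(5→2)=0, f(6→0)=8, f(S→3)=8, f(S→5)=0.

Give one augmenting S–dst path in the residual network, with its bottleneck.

Residual along S→5→1→4→dst: S→5: 2, 5→1: 10, 1→4: 8, 4→dst: 15.
Bottleneck = min = 2.

S→5→1→4→dst, bottleneck 2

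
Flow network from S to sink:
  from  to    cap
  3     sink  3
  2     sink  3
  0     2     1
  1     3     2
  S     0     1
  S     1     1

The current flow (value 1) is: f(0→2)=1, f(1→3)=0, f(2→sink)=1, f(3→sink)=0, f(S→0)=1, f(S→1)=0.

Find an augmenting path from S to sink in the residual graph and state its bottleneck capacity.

Residual along S→1→3→sink: S→1: 1, 1→3: 2, 3→sink: 3.
Bottleneck = min = 1.

S→1→3→sink, bottleneck 1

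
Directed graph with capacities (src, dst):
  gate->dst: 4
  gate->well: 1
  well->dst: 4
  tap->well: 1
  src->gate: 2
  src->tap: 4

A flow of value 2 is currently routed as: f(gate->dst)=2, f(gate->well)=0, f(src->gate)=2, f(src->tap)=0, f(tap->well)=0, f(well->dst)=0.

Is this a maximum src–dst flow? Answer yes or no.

No

Residual path src->tap->well->dst has bottleneck 1 > 0.
Pushing 1 along it raises the flow to 3, so the given flow is not maximum.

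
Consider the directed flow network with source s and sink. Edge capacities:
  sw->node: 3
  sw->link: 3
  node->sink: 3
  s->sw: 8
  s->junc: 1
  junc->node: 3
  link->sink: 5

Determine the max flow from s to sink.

Augment s->sw->link->sink: bottleneck 3. Total 3.
Augment s->sw->node->sink: bottleneck 3. Total 6.
No augmenting path remains in the residual graph.

6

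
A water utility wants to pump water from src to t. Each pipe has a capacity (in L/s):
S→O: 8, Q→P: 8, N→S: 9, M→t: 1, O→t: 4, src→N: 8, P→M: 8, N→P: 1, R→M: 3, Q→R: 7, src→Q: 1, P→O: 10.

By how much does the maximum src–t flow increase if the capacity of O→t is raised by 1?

Original max flow = 5.
After raising cap(O→t), augmenting paths through that edge carry 1 more unit.
New max flow = 6. Increase = 1.

1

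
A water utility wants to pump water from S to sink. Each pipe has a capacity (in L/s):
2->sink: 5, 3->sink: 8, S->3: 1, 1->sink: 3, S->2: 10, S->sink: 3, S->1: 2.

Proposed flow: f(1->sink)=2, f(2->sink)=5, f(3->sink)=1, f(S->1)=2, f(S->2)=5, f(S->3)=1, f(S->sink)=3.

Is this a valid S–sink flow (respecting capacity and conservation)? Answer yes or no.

Every edge has 0 ≤ f(e) ≤ cap(e).
At each intermediate node, inflow equals outflow.

Yes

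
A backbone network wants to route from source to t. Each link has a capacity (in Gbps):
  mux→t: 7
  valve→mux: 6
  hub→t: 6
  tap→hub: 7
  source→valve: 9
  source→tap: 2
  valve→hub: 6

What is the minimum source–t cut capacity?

Max flow = 11 (via 3 augmenting paths).
In the residual at optimum, the set reachable from source is {source}.
Cut edges: source→valve (cap 9), source→tap (cap 2). Sum = 11.

11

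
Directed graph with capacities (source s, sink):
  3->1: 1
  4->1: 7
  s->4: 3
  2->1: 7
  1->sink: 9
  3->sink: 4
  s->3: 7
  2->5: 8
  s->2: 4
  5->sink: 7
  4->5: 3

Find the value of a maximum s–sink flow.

12

Augment s->3->sink: bottleneck 4. Total 4.
Augment s->4->5->sink: bottleneck 3. Total 7.
Augment s->3->1->sink: bottleneck 1. Total 8.
Augment s->2->1->sink: bottleneck 4. Total 12.
No augmenting path remains in the residual graph.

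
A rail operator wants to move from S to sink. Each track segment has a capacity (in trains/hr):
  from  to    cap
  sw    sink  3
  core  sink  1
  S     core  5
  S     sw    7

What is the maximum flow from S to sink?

Augment S→sw→sink: bottleneck 3. Total 3.
Augment S→core→sink: bottleneck 1. Total 4.
No augmenting path remains in the residual graph.

4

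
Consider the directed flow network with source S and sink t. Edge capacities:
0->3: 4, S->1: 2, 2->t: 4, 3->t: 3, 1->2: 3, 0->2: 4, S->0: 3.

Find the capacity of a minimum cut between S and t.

Max flow = 5 (via 3 augmenting paths).
In the residual at optimum, the set reachable from S is {S}.
Cut edges: S->1 (cap 2), S->0 (cap 3). Sum = 5.

5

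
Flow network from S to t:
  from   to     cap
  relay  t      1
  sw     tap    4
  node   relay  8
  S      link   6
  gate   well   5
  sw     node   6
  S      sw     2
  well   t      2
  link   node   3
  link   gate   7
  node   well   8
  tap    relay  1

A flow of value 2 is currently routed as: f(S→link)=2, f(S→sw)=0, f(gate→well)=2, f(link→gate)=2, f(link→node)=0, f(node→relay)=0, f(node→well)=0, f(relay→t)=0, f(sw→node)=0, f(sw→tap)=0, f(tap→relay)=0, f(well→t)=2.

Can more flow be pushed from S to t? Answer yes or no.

Residual path S→link→node→relay→t has bottleneck 1 > 0.
Pushing 1 along it raises the flow to 3, so the given flow is not maximum.

Yes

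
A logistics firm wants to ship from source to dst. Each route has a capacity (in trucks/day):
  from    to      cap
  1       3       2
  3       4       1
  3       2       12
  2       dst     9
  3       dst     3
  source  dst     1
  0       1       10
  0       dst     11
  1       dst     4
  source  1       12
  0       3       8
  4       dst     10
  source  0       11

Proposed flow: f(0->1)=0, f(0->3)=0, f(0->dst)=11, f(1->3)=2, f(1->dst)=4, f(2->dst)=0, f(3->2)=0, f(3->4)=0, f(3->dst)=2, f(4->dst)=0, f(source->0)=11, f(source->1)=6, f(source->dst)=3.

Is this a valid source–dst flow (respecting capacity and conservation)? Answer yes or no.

Capacity violated on source->dst: flow 3 > capacity 1.

No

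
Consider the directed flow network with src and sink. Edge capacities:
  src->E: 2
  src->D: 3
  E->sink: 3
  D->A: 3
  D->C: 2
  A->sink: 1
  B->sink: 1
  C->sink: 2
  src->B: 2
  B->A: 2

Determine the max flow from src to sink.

Augment src->E->sink: bottleneck 2. Total 2.
Augment src->B->sink: bottleneck 1. Total 3.
Augment src->D->C->sink: bottleneck 2. Total 5.
Augment src->D->A->sink: bottleneck 1. Total 6.
No augmenting path remains in the residual graph.

6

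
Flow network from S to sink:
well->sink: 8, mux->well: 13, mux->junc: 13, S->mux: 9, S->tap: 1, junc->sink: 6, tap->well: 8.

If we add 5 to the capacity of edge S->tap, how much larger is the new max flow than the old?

Original max flow = 10.
After raising cap(S->tap), augmenting paths through that edge carry 4 more units.
New max flow = 14. Increase = 4.

4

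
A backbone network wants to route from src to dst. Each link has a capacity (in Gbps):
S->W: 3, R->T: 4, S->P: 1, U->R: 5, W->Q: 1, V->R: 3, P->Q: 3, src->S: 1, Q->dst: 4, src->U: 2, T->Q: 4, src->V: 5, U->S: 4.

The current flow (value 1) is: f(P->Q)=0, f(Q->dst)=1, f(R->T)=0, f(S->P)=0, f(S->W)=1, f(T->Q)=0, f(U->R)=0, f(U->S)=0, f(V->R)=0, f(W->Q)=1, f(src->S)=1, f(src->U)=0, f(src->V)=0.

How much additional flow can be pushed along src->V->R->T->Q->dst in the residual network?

Residual capacities along the path: src->V: 5, V->R: 3, R->T: 4, T->Q: 4, Q->dst: 3.
Minimum is 3.

3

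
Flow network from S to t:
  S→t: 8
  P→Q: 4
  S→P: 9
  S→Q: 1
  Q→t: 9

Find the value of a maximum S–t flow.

Augment S→t: bottleneck 8. Total 8.
Augment S→Q→t: bottleneck 1. Total 9.
Augment S→P→Q→t: bottleneck 4. Total 13.
No augmenting path remains in the residual graph.

13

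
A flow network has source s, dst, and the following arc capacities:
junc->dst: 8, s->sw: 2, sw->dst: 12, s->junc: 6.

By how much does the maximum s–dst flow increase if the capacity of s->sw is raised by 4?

4

Original max flow = 8.
After raising cap(s->sw), augmenting paths through that edge carry 4 more units.
New max flow = 12. Increase = 4.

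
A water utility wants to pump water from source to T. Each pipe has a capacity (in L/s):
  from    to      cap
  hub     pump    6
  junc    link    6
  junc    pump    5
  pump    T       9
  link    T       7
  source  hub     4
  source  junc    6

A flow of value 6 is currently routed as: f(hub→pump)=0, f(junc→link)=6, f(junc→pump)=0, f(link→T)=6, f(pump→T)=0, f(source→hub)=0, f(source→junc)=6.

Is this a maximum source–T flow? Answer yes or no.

Residual path source→hub→pump→T has bottleneck 4 > 0.
Pushing 4 along it raises the flow to 10, so the given flow is not maximum.

No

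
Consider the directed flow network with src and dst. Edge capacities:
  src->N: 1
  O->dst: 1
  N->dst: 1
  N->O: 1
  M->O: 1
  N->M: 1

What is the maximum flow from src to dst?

Augment src->N->dst: bottleneck 1. Total 1.
No augmenting path remains in the residual graph.

1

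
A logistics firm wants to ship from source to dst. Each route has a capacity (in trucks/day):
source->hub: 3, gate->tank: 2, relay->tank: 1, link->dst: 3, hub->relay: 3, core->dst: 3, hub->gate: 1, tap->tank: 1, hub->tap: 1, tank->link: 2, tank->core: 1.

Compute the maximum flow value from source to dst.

3

Augment source->hub->gate->tank->core->dst: bottleneck 1. Total 1.
Augment source->hub->tap->tank->link->dst: bottleneck 1. Total 2.
Augment source->hub->relay->tank->link->dst: bottleneck 1. Total 3.
No augmenting path remains in the residual graph.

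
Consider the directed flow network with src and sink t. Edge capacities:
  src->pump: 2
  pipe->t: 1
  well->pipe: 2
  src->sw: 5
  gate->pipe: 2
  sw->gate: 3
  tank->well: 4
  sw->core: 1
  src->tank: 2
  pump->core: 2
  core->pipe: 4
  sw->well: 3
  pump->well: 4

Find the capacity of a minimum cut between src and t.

Max flow = 1 (via 1 augmenting path).
In the residual at optimum, the set reachable from src is {core, gate, pipe, pump, src, sw, tank, well}.
Cut edges: pipe->t (cap 1). Sum = 1.

1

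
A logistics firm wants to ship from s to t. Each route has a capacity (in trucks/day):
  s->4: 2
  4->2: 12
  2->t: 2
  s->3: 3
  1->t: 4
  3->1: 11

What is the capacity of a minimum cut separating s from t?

Max flow = 5 (via 2 augmenting paths).
In the residual at optimum, the set reachable from s is {s}.
Cut edges: s->4 (cap 2), s->3 (cap 3). Sum = 5.

5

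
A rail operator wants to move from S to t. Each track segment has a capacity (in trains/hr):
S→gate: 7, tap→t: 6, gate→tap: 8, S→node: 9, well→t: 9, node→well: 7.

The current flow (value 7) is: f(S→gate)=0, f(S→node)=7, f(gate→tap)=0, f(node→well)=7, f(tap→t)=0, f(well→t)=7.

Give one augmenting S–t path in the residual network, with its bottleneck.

Residual along S→gate→tap→t: S→gate: 7, gate→tap: 8, tap→t: 6.
Bottleneck = min = 6.

S→gate→tap→t, bottleneck 6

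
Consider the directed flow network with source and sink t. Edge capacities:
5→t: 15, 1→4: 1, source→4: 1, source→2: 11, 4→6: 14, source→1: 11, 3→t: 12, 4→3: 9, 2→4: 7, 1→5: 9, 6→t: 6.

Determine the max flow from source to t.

Augment source→1→5→t: bottleneck 9. Total 9.
Augment source→4→6→t: bottleneck 1. Total 10.
Augment source→2→4→6→t: bottleneck 5. Total 15.
Augment source→2→4→3→t: bottleneck 2. Total 17.
Augment source→1→4→3→t: bottleneck 1. Total 18.
No augmenting path remains in the residual graph.

18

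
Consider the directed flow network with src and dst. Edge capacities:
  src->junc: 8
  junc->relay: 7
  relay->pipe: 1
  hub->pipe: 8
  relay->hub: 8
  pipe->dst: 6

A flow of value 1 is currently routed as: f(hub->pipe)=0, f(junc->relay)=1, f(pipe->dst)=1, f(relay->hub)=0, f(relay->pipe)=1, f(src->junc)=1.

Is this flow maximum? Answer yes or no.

No

Residual path src->junc->relay->hub->pipe->dst has bottleneck 5 > 0.
Pushing 5 along it raises the flow to 6, so the given flow is not maximum.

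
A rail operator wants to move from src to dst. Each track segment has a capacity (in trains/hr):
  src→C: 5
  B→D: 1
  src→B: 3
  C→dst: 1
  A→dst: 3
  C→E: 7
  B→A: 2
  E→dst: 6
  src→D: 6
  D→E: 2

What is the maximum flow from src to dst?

9

Augment src→C→dst: bottleneck 1. Total 1.
Augment src→B→A→dst: bottleneck 2. Total 3.
Augment src→D→E→dst: bottleneck 2. Total 5.
Augment src→C→E→dst: bottleneck 4. Total 9.
No augmenting path remains in the residual graph.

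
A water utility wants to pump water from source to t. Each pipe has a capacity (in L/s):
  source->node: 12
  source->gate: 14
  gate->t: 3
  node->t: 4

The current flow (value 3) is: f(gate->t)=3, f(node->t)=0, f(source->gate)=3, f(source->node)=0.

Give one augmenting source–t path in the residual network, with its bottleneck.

source->node->t, bottleneck 4

Residual along source->node->t: source->node: 12, node->t: 4.
Bottleneck = min = 4.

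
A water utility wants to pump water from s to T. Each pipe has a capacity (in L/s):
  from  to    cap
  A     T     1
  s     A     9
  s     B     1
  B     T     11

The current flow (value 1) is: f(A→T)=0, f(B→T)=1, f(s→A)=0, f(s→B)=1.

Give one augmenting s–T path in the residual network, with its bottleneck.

s→A→T, bottleneck 1

Residual along s→A→T: s→A: 9, A→T: 1.
Bottleneck = min = 1.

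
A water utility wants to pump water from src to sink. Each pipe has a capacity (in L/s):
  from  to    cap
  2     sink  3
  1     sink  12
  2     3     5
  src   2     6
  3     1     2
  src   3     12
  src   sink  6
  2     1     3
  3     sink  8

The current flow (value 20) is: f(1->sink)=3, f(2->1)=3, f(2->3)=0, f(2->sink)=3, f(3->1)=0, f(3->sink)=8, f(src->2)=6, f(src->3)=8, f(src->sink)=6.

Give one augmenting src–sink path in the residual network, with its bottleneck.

Residual along src->3->1->sink: src->3: 4, 3->1: 2, 1->sink: 9.
Bottleneck = min = 2.

src->3->1->sink, bottleneck 2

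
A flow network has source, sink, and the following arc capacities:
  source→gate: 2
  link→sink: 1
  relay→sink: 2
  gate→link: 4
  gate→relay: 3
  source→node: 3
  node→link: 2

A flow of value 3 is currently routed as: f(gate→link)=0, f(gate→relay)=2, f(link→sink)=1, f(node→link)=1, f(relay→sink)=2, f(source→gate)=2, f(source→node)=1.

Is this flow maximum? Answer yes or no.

Residual reachable from source: {link, node, source}; sink is not reachable.
Saturated cut: source→gate, link→sink with total capacity 3 = current flow value. Flow is maximum.

Yes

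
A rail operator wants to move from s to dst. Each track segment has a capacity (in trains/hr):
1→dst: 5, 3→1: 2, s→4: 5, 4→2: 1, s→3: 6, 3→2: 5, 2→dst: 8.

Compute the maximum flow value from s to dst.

7

Augment s→3→1→dst: bottleneck 2. Total 2.
Augment s→3→2→dst: bottleneck 4. Total 6.
Augment s→4→2→dst: bottleneck 1. Total 7.
No augmenting path remains in the residual graph.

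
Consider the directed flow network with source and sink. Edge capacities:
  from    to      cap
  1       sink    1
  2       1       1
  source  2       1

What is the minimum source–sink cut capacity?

1

Max flow = 1 (via 1 augmenting path).
In the residual at optimum, the set reachable from source is {source}.
Cut edges: source->2 (cap 1). Sum = 1.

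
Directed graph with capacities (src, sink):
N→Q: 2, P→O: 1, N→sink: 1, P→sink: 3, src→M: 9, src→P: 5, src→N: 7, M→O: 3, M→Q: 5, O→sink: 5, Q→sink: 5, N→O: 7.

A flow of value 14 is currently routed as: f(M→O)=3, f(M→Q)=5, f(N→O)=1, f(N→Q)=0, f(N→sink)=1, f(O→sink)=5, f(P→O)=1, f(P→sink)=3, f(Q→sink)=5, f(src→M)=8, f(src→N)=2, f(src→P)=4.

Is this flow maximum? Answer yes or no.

Residual reachable from src: {M, N, O, P, Q, src}; sink is not reachable.
Saturated cut: P→sink, N→sink, Q→sink, O→sink with total capacity 14 = current flow value. Flow is maximum.

Yes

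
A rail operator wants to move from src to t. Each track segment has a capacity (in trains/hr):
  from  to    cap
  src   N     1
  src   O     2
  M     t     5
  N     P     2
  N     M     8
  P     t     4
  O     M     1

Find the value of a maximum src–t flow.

Augment src→O→M→t: bottleneck 1. Total 1.
Augment src→N→M→t: bottleneck 1. Total 2.
No augmenting path remains in the residual graph.

2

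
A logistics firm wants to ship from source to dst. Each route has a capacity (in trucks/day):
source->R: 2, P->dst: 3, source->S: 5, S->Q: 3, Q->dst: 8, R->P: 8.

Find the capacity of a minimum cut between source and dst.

Max flow = 5 (via 2 augmenting paths).
In the residual at optimum, the set reachable from source is {S, source}.
Cut edges: S->Q (cap 3), source->R (cap 2). Sum = 5.

5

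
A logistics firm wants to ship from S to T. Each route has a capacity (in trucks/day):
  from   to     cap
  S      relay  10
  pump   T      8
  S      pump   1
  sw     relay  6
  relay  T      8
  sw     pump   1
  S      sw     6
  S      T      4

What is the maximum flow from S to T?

Augment S->T: bottleneck 4. Total 4.
Augment S->pump->T: bottleneck 1. Total 5.
Augment S->relay->T: bottleneck 8. Total 13.
Augment S->sw->pump->T: bottleneck 1. Total 14.
No augmenting path remains in the residual graph.

14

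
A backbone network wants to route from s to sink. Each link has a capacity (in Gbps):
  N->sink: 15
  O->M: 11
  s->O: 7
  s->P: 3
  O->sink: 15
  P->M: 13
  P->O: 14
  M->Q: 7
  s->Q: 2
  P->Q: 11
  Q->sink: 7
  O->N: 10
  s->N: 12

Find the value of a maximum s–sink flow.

24

Augment s->O->sink: bottleneck 7. Total 7.
Augment s->N->sink: bottleneck 12. Total 19.
Augment s->Q->sink: bottleneck 2. Total 21.
Augment s->P->O->sink: bottleneck 3. Total 24.
No augmenting path remains in the residual graph.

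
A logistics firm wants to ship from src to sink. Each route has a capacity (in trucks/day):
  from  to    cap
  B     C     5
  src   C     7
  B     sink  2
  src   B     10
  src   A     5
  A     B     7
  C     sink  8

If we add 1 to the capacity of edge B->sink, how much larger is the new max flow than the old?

Original max flow = 10.
After raising cap(B->sink), augmenting paths through that edge carry 1 more unit.
New max flow = 11. Increase = 1.

1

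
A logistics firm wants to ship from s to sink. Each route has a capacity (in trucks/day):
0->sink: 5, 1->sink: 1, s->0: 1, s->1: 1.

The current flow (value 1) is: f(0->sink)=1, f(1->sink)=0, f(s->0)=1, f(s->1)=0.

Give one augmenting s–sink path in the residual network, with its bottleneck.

Residual along s->1->sink: s->1: 1, 1->sink: 1.
Bottleneck = min = 1.

s->1->sink, bottleneck 1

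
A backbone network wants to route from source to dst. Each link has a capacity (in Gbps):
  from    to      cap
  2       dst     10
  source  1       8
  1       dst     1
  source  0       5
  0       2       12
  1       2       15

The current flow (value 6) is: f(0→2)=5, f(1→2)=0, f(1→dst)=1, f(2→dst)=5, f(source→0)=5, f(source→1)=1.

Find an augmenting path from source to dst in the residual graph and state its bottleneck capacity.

Residual along source→1→2→dst: source→1: 7, 1→2: 15, 2→dst: 5.
Bottleneck = min = 5.

source→1→2→dst, bottleneck 5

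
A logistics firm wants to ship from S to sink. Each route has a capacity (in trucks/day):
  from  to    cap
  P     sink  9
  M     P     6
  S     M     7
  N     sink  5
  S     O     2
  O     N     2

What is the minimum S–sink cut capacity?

8

Max flow = 8 (via 2 augmenting paths).
In the residual at optimum, the set reachable from S is {M, S}.
Cut edges: M->P (cap 6), S->O (cap 2). Sum = 8.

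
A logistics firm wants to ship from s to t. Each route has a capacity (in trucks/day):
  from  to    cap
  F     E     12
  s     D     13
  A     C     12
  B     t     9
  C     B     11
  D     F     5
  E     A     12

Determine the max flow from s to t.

5

Augment s→D→F→E→A→C→B→t: bottleneck 5. Total 5.
No augmenting path remains in the residual graph.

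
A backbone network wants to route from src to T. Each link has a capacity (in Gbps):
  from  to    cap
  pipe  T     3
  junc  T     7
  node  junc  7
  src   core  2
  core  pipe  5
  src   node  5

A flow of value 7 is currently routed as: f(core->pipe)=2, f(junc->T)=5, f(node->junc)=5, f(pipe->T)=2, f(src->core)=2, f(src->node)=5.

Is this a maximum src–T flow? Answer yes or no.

Yes

Residual reachable from src: {src}; T is not reachable.
Saturated cut: src->node, src->core with total capacity 7 = current flow value. Flow is maximum.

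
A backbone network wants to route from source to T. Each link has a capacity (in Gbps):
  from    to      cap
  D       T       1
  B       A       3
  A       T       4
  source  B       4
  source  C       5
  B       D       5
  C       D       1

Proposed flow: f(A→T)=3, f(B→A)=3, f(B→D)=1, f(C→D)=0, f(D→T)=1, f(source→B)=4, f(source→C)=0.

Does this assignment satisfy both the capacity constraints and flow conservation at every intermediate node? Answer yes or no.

Yes

Every edge has 0 ≤ f(e) ≤ cap(e).
At each intermediate node, inflow equals outflow.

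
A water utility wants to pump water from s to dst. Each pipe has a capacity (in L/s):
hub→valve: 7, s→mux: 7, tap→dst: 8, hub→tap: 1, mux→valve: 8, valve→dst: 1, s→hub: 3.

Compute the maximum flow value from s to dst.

2

Augment s→mux→valve→dst: bottleneck 1. Total 1.
Augment s→hub→tap→dst: bottleneck 1. Total 2.
No augmenting path remains in the residual graph.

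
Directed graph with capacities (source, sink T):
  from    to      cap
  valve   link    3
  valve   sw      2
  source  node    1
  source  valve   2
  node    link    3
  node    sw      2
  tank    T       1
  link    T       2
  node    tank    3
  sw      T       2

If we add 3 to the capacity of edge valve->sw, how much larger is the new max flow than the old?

0

Original max flow = 3.
Edge valve->sw does not cross the min cut (source side {source}), so extra capacity there cannot help.
New max flow = 3. Increase = 0.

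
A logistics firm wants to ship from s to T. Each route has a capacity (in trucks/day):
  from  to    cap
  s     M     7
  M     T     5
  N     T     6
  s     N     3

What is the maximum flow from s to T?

8

Augment s→M→T: bottleneck 5. Total 5.
Augment s→N→T: bottleneck 3. Total 8.
No augmenting path remains in the residual graph.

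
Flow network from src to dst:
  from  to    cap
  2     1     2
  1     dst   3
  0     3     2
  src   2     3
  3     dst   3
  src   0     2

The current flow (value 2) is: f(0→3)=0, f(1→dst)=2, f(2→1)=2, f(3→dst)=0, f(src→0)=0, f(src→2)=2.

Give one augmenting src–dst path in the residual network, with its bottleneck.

src→0→3→dst, bottleneck 2

Residual along src→0→3→dst: src→0: 2, 0→3: 2, 3→dst: 3.
Bottleneck = min = 2.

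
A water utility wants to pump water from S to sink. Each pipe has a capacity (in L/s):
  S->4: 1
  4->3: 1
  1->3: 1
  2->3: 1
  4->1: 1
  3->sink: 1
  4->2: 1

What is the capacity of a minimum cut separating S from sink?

1

Max flow = 1 (via 1 augmenting path).
In the residual at optimum, the set reachable from S is {S}.
Cut edges: S->4 (cap 1). Sum = 1.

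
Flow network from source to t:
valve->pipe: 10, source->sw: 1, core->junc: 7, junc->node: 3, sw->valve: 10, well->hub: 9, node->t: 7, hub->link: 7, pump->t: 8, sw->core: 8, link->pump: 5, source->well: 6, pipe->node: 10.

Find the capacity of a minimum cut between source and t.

Max flow = 6 (via 2 augmenting paths).
In the residual at optimum, the set reachable from source is {hub, link, source, well}.
Cut edges: link->pump (cap 5), source->sw (cap 1). Sum = 6.

6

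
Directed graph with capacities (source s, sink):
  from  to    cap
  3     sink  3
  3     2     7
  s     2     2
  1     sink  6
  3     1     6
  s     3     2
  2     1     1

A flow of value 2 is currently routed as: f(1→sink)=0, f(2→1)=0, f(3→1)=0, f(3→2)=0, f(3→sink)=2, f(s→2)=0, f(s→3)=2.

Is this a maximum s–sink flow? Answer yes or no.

No

Residual path s→2→1→sink has bottleneck 1 > 0.
Pushing 1 along it raises the flow to 3, so the given flow is not maximum.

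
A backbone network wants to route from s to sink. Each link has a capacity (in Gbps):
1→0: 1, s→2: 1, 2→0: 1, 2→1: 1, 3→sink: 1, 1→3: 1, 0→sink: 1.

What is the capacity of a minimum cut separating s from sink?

1

Max flow = 1 (via 1 augmenting path).
In the residual at optimum, the set reachable from s is {s}.
Cut edges: s→2 (cap 1). Sum = 1.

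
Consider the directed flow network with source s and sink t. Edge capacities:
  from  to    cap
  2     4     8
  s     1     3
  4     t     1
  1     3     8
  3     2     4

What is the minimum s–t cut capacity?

Max flow = 1 (via 1 augmenting path).
In the residual at optimum, the set reachable from s is {1, 2, 3, 4, s}.
Cut edges: 4→t (cap 1). Sum = 1.

1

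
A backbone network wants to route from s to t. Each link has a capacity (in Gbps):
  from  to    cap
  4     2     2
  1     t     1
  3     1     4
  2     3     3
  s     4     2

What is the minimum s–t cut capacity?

1

Max flow = 1 (via 1 augmenting path).
In the residual at optimum, the set reachable from s is {1, 2, 3, 4, s}.
Cut edges: 1→t (cap 1). Sum = 1.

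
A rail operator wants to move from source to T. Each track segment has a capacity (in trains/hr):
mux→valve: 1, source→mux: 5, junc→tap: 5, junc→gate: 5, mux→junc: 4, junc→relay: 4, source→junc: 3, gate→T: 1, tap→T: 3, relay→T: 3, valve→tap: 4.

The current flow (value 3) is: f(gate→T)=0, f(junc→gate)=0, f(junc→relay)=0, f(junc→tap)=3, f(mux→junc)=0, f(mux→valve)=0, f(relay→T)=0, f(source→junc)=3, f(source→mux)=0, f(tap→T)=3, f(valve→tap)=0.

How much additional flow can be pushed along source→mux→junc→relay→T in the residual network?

3

Residual capacities along the path: source→mux: 5, mux→junc: 4, junc→relay: 4, relay→T: 3.
Minimum is 3.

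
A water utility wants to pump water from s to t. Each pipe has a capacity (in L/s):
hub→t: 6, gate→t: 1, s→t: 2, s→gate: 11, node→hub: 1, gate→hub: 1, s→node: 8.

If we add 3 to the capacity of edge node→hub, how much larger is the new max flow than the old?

3

Original max flow = 5.
After raising cap(node→hub), augmenting paths through that edge carry 3 more units.
New max flow = 8. Increase = 3.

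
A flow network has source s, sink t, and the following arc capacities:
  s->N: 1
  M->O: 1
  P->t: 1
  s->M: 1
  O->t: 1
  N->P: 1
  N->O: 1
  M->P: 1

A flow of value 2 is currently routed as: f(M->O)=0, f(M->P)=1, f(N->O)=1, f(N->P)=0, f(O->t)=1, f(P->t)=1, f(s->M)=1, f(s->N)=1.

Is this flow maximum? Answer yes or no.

Yes

Residual reachable from s: {s}; t is not reachable.
Saturated cut: s->M, s->N with total capacity 2 = current flow value. Flow is maximum.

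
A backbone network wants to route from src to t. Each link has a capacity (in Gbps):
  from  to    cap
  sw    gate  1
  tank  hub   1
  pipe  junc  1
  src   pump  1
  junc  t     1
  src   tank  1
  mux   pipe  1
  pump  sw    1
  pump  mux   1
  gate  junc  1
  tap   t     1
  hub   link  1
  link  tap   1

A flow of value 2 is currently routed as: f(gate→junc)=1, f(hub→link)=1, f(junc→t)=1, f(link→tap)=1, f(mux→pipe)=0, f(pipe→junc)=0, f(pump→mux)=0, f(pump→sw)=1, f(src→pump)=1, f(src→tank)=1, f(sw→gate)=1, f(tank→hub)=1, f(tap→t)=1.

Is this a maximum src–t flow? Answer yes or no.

Residual reachable from src: {src}; t is not reachable.
Saturated cut: src→tank, src→pump with total capacity 2 = current flow value. Flow is maximum.

Yes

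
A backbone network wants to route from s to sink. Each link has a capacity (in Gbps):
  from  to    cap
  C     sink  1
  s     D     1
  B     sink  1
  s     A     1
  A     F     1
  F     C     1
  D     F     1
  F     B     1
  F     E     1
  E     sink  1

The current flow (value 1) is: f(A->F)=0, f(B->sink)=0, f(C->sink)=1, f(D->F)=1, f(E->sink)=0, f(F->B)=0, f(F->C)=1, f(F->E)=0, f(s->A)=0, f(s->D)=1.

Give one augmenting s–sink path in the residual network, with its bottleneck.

Residual along s->A->F->B->sink: s->A: 1, A->F: 1, F->B: 1, B->sink: 1.
Bottleneck = min = 1.

s->A->F->B->sink, bottleneck 1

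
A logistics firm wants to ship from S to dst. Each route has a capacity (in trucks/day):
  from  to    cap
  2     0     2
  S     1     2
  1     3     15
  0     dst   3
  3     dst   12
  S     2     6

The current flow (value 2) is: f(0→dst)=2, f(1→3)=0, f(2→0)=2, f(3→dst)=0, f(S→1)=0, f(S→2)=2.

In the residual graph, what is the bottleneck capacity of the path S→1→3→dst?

Residual capacities along the path: S→1: 2, 1→3: 15, 3→dst: 12.
Minimum is 2.

2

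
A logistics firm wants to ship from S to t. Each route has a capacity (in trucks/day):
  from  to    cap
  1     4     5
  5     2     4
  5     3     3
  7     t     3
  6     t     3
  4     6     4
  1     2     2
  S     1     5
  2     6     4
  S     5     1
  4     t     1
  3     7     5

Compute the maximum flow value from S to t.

Augment S→1→4→t: bottleneck 1. Total 1.
Augment S→1→4→6→t: bottleneck 3. Total 4.
Augment S→5→3→7→t: bottleneck 1. Total 5.
No augmenting path remains in the residual graph.

5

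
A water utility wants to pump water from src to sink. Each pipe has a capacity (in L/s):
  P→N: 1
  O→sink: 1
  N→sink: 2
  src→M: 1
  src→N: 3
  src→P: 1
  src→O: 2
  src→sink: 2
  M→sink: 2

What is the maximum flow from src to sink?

6

Augment src→sink: bottleneck 2. Total 2.
Augment src→M→sink: bottleneck 1. Total 3.
Augment src→O→sink: bottleneck 1. Total 4.
Augment src→N→sink: bottleneck 2. Total 6.
No augmenting path remains in the residual graph.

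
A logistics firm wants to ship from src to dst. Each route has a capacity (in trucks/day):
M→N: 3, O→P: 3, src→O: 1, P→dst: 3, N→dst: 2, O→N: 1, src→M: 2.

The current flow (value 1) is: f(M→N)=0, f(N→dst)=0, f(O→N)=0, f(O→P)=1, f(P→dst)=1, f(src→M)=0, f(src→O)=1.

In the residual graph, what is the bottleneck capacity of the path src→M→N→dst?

2

Residual capacities along the path: src→M: 2, M→N: 3, N→dst: 2.
Minimum is 2.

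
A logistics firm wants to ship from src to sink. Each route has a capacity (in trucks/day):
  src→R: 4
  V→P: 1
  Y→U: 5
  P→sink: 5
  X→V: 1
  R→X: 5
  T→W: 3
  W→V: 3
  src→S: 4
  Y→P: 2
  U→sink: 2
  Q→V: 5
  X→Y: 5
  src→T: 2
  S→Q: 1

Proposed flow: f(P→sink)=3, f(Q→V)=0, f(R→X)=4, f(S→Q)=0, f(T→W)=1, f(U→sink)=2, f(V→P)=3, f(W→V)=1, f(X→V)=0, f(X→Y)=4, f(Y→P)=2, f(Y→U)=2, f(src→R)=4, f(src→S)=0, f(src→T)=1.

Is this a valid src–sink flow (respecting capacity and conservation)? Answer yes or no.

No

Capacity violated on V→P: flow 3 > capacity 1.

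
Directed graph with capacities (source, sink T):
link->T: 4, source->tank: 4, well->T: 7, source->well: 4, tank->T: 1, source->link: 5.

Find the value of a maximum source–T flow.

9

Augment source->link->T: bottleneck 4. Total 4.
Augment source->tank->T: bottleneck 1. Total 5.
Augment source->well->T: bottleneck 4. Total 9.
No augmenting path remains in the residual graph.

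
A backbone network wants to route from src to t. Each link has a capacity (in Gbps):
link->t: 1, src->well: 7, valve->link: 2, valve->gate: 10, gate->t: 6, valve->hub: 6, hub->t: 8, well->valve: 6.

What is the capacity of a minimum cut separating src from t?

6

Max flow = 6 (via 1 augmenting path).
In the residual at optimum, the set reachable from src is {src, well}.
Cut edges: well->valve (cap 6). Sum = 6.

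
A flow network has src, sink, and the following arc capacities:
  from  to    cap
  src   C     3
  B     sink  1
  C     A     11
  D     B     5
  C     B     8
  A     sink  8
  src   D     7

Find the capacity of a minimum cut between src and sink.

4

Max flow = 4 (via 2 augmenting paths).
In the residual at optimum, the set reachable from src is {B, D, src}.
Cut edges: src->C (cap 3), B->sink (cap 1). Sum = 4.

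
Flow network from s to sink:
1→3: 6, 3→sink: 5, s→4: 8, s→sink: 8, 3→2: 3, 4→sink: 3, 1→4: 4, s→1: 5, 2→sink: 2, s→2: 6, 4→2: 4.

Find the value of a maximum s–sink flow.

18

Augment s→sink: bottleneck 8. Total 8.
Augment s→4→sink: bottleneck 3. Total 11.
Augment s→2→sink: bottleneck 2. Total 13.
Augment s→1→3→sink: bottleneck 5. Total 18.
No augmenting path remains in the residual graph.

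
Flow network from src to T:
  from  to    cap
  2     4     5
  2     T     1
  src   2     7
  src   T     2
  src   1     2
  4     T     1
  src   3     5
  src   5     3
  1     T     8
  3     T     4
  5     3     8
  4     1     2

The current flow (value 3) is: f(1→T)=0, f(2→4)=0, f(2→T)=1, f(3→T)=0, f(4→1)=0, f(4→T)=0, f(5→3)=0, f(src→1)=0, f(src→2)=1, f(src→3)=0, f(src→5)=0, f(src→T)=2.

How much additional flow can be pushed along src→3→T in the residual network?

Residual capacities along the path: src→3: 5, 3→T: 4.
Minimum is 4.

4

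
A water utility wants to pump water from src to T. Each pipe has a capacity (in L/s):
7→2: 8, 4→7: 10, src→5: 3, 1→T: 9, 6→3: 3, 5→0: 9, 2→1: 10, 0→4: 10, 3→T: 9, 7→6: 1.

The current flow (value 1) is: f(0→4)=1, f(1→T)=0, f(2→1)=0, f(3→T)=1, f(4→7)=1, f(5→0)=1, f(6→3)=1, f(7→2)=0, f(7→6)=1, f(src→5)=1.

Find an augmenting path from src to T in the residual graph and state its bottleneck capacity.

src→5→0→4→7→2→1→T, bottleneck 2

Residual along src→5→0→4→7→2→1→T: src→5: 2, 5→0: 8, 0→4: 9, 4→7: 9, 7→2: 8, 2→1: 10, 1→T: 9.
Bottleneck = min = 2.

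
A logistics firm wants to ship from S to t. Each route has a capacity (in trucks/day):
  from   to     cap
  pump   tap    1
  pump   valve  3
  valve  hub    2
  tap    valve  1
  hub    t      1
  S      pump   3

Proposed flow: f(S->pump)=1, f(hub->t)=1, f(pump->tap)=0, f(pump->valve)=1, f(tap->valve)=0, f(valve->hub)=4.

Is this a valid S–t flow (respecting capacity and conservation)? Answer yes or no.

Capacity violated on valve->hub: flow 4 > capacity 2.

No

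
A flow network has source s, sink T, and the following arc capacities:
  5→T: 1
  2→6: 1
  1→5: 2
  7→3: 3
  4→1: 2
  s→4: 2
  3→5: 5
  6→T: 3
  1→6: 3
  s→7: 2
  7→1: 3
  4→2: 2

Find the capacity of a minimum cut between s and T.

4

Max flow = 4 (via 3 augmenting paths).
In the residual at optimum, the set reachable from s is {s}.
Cut edges: s→7 (cap 2), s→4 (cap 2). Sum = 4.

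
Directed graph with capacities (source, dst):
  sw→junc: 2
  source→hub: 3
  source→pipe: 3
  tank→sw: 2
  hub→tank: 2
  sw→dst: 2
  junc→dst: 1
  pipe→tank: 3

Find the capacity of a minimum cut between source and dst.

2

Max flow = 2 (via 1 augmenting path).
In the residual at optimum, the set reachable from source is {hub, pipe, source, tank}.
Cut edges: tank→sw (cap 2). Sum = 2.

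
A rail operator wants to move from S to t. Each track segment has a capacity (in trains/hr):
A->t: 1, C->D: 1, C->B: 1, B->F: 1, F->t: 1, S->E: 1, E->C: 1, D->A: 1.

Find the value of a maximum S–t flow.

Augment S->E->C->B->F->t: bottleneck 1. Total 1.
No augmenting path remains in the residual graph.

1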